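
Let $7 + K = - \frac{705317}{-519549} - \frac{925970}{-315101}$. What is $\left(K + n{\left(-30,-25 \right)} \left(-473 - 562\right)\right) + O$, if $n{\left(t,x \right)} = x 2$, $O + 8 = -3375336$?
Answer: $- \frac{544107377222226302}{163710409449} \approx -3.3236 \cdot 10^{6}$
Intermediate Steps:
$K = - \frac{442639986596}{163710409449}$ ($K = -7 - \left(- \frac{925970}{315101} - \frac{705317}{519549}\right) = -7 - - \frac{703332879547}{163710409449} = -7 + \left(\frac{705317}{519549} + \frac{925970}{315101}\right) = -7 + \frac{703332879547}{163710409449} = - \frac{442639986596}{163710409449} \approx -2.7038$)
$O = -3375344$ ($O = -8 - 3375336 = -3375344$)
$n{\left(t,x \right)} = 2 x$
$\left(K + n{\left(-30,-25 \right)} \left(-473 - 562\right)\right) + O = \left(- \frac{442639986596}{163710409449} + 2 \left(-25\right) \left(-473 - 562\right)\right) - 3375344 = \left(- \frac{442639986596}{163710409449} - -51750\right) - 3375344 = \left(- \frac{442639986596}{163710409449} + 51750\right) - 3375344 = \frac{8471571048999154}{163710409449} - 3375344 = - \frac{544107377222226302}{163710409449}$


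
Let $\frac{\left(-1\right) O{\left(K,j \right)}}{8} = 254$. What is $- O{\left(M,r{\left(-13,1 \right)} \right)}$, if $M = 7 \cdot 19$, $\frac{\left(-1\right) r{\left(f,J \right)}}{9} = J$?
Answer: $2032$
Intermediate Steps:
$r{\left(f,J \right)} = - 9 J$
$M = 133$
$O{\left(K,j \right)} = -2032$ ($O{\left(K,j \right)} = \left(-8\right) 254 = -2032$)
$- O{\left(M,r{\left(-13,1 \right)} \right)} = \left(-1\right) \left(-2032\right) = 2032$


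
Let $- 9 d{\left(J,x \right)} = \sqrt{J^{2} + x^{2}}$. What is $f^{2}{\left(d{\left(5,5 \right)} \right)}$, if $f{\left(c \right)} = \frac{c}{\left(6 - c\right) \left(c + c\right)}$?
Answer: $\frac{120123}{16427912} - \frac{10935 \sqrt{2}}{8213956} \approx 0.0054294$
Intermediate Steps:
$d{\left(J,x \right)} = - \frac{\sqrt{J^{2} + x^{2}}}{9}$
$f{\left(c \right)} = \frac{1}{2 \left(6 - c\right)}$ ($f{\left(c \right)} = \frac{c}{\left(6 - c\right) 2 c} = \frac{c}{2 c \left(6 - c\right)} = c \frac{1}{2 c \left(6 - c\right)} = \frac{1}{2 \left(6 - c\right)}$)
$f^{2}{\left(d{\left(5,5 \right)} \right)} = \left(- \frac{1}{-12 + 2 \left(- \frac{\sqrt{5^{2} + 5^{2}}}{9}\right)}\right)^{2} = \left(- \frac{1}{-12 + 2 \left(- \frac{\sqrt{25 + 25}}{9}\right)}\right)^{2} = \left(- \frac{1}{-12 + 2 \left(- \frac{\sqrt{50}}{9}\right)}\right)^{2} = \left(- \frac{1}{-12 + 2 \left(- \frac{5 \sqrt{2}}{9}\right)}\right)^{2} = \left(- \frac{1}{-12 - \frac{10 \sqrt{2}}{9}}\right)^{2} = \frac{1}{\left(-12 - \frac{10 \sqrt{2}}{9}\right)^{2}}$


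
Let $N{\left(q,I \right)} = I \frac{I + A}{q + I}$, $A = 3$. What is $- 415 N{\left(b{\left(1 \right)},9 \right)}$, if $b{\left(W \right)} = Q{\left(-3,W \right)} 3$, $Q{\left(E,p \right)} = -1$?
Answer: $-7470$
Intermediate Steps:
$b{\left(W \right)} = -3$ ($b{\left(W \right)} = \left(-1\right) 3 = -3$)
$N{\left(q,I \right)} = \frac{I \left(3 + I\right)}{I + q}$ ($N{\left(q,I \right)} = I \frac{I + 3}{q + I} = I \frac{3 + I}{I + q} = \frac{I \left(3 + I\right)}{I + q}$)
$- 415 N{\left(b{\left(1 \right)},9 \right)} = - 415 \frac{9 \left(3 + 9\right)}{9 - 3} = - 415 \cdot 9 \cdot \frac{1}{6} \cdot 12 = \left(-415\right) 18 = -7470$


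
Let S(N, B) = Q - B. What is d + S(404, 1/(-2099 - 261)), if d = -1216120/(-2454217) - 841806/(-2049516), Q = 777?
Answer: 12214676846500747/15701982197320 ≈ 777.91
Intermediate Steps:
S(N, B) = 777 - B
d = 12059343899/13306764574 (d = -1216120*(-1/2454217) - 841806*(-1/2049516) = 1216120/2454217 + 2227/5422 = 12059343899/13306764574 ≈ 0.90626)
d + S(404, 1/(-2099 - 261)) = 12059343899/13306764574 + (777 - 1/(-2099 - 261)) = 12059343899/13306764574 + (777 - 1/(-2360)) = 12059343899/13306764574 + (777 - 1*(-1/2360)) = 12059343899/13306764574 + (777 + 1/2360) = 12059343899/13306764574 + 1833721/2360 = 12214676846500747/15701982197320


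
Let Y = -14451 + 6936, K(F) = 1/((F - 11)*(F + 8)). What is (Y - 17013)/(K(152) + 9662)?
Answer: -553351680/217974721 ≈ -2.5386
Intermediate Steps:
K(F) = 1/((-11 + F)*(8 + F))
Y = -7515
(Y - 17013)/(K(152) + 9662) = (-7515 - 17013)/(1/(-88 + 152² - 3*152) + 9662) = -24528/(1/(-88 + 23104 - 456) + 9662) = -24528/(1/22560 + 9662) = -24528/217974721/22560 = -24528*22560/217974721 = -553351680/217974721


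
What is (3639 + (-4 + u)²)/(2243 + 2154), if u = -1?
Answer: 3664/4397 ≈ 0.83330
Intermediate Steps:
(3639 + (-4 + u)²)/(2243 + 2154) = (3639 + (-4 - 1)²)/(2243 + 2154) = (3639 + (-5)²)/4397 = (3639 + 25)*(1/4397) = 3664*(1/4397) = 3664/4397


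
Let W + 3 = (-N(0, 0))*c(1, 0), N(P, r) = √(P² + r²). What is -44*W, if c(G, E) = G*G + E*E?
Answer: 132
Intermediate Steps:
c(G, E) = E² + G² (c(G, E) = G² + E² = E² + G²)
W = -3 (W = -3 + (-√(0² + 0²))*(0² + 1²) = -3 + (-√(0 + 0))*(0 + 1) = -3 - √0*1 = -3 - 1*0*1 = -3 + 0*1 = -3 + 0 = -3)
-44*W = -44*(-3) = 132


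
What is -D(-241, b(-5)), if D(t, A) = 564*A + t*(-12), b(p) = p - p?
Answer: -2892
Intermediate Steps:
b(p) = 0
D(t, A) = -12*t + 564*A (D(t, A) = 564*A - 12*t = -12*t + 564*A)
-D(-241, b(-5)) = -(-12*(-241) + 564*0) = -(2892 + 0) = -1*2892 = -2892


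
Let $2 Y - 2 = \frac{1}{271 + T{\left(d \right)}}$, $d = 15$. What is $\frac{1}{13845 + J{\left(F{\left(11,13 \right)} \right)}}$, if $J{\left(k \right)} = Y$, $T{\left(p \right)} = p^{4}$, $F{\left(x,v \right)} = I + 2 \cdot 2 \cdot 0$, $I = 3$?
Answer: $\frac{101792}{1409412033} \approx 7.2223 \cdot 10^{-5}$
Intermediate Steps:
$F{\left(x,v \right)} = 3$ ($F{\left(x,v \right)} = 3 + 2 \cdot 2 \cdot 0 = 3 + 4 \cdot 0 = 3 + 0 = 3$)
$Y = \frac{101793}{101792}$ ($Y = 1 + \frac{1}{2 \left(271 + 15^{4}\right)} = 1 + \frac{1}{2 \left(271 + 50625\right)} = 1 + \frac{1}{2 \cdot 50896} = 1 + \frac{1}{2} \cdot \frac{1}{50896} = 1 + \frac{1}{101792} = \frac{101793}{101792} \approx 1.0$)
$J{\left(k \right)} = \frac{101793}{101792}$
$\frac{1}{13845 + J{\left(F{\left(11,13 \right)} \right)}} = \frac{1}{13845 + \frac{101793}{101792}} = \frac{1}{\frac{1409412033}{101792}} = \frac{101792}{1409412033}$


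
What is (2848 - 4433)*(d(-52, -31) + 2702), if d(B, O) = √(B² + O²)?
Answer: -4282670 - 1585*√3665 ≈ -4.3786e+6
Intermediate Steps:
(2848 - 4433)*(d(-52, -31) + 2702) = (2848 - 4433)*(√((-52)² + (-31)²) + 2702) = -1585*(√(2704 + 961) + 2702) = -1585*(√3665 + 2702) = -1585*(2702 + √3665) = -4282670 - 1585*√3665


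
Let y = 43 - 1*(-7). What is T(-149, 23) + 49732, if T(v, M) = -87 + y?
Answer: 49695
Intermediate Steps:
y = 50 (y = 43 + 7 = 50)
T(v, M) = -37 (T(v, M) = -87 + 50 = -37)
T(-149, 23) + 49732 = -37 + 49732 = 49695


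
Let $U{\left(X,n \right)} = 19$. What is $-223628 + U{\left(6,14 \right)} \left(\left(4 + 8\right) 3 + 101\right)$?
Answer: $-221025$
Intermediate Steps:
$-223628 + U{\left(6,14 \right)} \left(\left(4 + 8\right) 3 + 101\right) = -223628 + 19 \left(\left(4 + 8\right) 3 + 101\right) = -223628 + 19 \left(12 \cdot 3 + 101\right) = -223628 + 19 \left(36 + 101\right) = -223628 + 19 \cdot 137 = -223628 + 2603 = -221025$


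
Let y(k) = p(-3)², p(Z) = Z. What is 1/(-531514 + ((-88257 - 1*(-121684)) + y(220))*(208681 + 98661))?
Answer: 1/10275755598 ≈ 9.7316e-11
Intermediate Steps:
y(k) = 9 (y(k) = (-3)² = 9)
1/(-531514 + ((-88257 - 1*(-121684)) + y(220))*(208681 + 98661)) = 1/(-531514 + ((-88257 - 1*(-121684)) + 9)*(208681 + 98661)) = 1/(-531514 + ((-88257 + 121684) + 9)*307342) = 1/(-531514 + (33427 + 9)*307342) = 1/(-531514 + 33436*307342) = 1/(-531514 + 10276287112) = 1/10275755598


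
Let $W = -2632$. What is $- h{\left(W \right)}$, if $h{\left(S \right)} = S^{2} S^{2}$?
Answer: $-47989203275776$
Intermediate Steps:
$h{\left(S \right)} = S^{4}$
$- h{\left(W \right)} = - \left(-2632\right)^{4} = \left(-1\right) 47989203275776 = -47989203275776$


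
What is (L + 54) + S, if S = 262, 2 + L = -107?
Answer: 207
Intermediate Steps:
L = -109 (L = -2 - 107 = -109)
(L + 54) + S = (-109 + 54) + 262 = -55 + 262 = 207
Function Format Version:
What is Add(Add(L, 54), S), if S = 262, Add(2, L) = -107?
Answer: 207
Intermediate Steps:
L = -109 (L = Add(-2, -107) = -109)
Add(Add(L, 54), S) = Add(Add(-109, 54), 262) = Add(-55, 262) = 207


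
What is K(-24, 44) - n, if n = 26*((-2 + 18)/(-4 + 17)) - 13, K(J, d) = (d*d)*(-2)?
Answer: -3891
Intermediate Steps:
K(J, d) = -2*d² (K(J, d) = d²*(-2) = -2*d²)
n = 19 (n = 26*(16/13) - 13 = 32 - 13 = 19)
K(-24, 44) - n = -2*44² - 1*19 = -2*1936 - 19 = -3872 - 19 = -3891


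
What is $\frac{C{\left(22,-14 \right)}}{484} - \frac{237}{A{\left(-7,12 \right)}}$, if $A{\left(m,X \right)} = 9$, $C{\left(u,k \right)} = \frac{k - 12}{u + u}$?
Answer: $- \frac{841231}{31944} \approx -26.335$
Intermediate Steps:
$C{\left(u,k \right)} = \frac{-12 + k}{2 u}$
$\frac{C{\left(22,-14 \right)}}{484} - \frac{237}{A{\left(-7,12 \right)}} = \frac{\frac{1}{2} \cdot \frac{1}{22} \left(-12 - 14\right)}{484} - \frac{237}{9} = \frac{1}{2} \cdot \frac{1}{22} \left(-26\right) \frac{1}{484} - \frac{79}{3} = \left(- \frac{13}{22}\right) \frac{1}{484} - \frac{79}{3} = - \frac{13}{10648} - \frac{79}{3} = - \frac{841231}{31944}$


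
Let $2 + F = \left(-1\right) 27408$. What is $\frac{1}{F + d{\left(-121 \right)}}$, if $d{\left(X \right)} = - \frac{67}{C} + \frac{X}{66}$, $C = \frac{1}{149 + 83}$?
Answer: $- \frac{6}{257735} \approx -2.328 \cdot 10^{-5}$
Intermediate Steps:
$C = \frac{1}{232} \approx 0.0043103$
$F = -27410$ ($F = -2 - 27408 = -27410$)
$d{\left(X \right)} = -15544 + \frac{X}{66}$ ($d{\left(X \right)} = - 67 \frac{1}{\frac{1}{232}} + \frac{X}{66} = \left(-67\right) 232 + X \frac{1}{66} = -15544 + \frac{X}{66}$)
$\frac{1}{F + d{\left(-121 \right)}} = \frac{1}{-27410 + \left(-15544 + \frac{1}{66} \left(-121\right)\right)} = \frac{1}{-27410 - \frac{93275}{6}} = \frac{1}{- \frac{257735}{6}} = - \frac{6}{257735}$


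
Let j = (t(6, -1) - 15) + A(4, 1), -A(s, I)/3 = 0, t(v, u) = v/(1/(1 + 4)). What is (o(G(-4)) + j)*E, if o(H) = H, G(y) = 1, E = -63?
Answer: -1008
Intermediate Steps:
t(v, u) = 5*v (t(v, u) = v/(1/5) = v/(⅕) = v*5 = 5*v)
A(s, I) = 0 (A(s, I) = -3*0 = 0)
j = 15 (j = (5*6 - 15) + 0 = (30 - 15) + 0 = 15 + 0 = 15)
(o(G(-4)) + j)*E = (1 + 15)*(-63) = 16*(-63) = -1008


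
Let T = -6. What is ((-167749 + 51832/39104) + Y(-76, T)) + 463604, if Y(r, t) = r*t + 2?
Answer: 1448384423/4888 ≈ 2.9631e+5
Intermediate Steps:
Y(r, t) = 2 + r*t
((-167749 + 51832/39104) + Y(-76, T)) + 463604 = ((-167749 + 51832/39104) + (2 - 76*(-6))) + 463604 = ((-167749 + 51832*(1/39104)) + (2 + 456)) + 463604 = ((-167749 + 6479/4888) + 458) + 463604 = (-819950633/4888 + 458) + 463604 = -817711929/4888 + 463604 = 1448384423/4888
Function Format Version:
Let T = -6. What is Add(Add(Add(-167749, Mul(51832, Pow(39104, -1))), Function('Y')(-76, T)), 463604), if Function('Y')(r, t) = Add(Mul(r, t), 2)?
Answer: Rational(1448384423, 4888) ≈ 2.9631e+5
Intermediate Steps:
Function('Y')(r, t) = Add(2, Mul(r, t))
Add(Add(Add(-167749, Mul(51832, Pow(39104, -1))), Function('Y')(-76, T)), 463604) = Add(Add(Add(-167749, Mul(51832, Pow(39104, -1))), Add(2, Mul(-76, -6))), 463604) = Add(Add(Add(-167749, Mul(51832, Rational(1, 39104))), Add(2, 456)), 463604) = Add(Add(Add(-167749, Rational(6479, 4888)), 458), 463604) = Add(Add(Rational(-819950633, 4888), 458), 463604) = Add(Rational(-817711929, 4888), 463604) = Rational(1448384423, 4888)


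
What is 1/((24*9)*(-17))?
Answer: -1/3672 ≈ -0.00027233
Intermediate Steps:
1/((24*9)*(-17)) = 1/(216*(-17)) = 1/(-3672) = -1/3672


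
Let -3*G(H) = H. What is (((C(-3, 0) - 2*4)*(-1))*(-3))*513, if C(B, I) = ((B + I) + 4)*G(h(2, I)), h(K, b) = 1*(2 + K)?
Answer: -14364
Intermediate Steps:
h(K, b) = 2 + K
G(H) = -H/3
C(B, I) = -16/3 - 4*B/3 - 4*I/3 (C(B, I) = ((B + I) + 4)*(-(2 + 2)/3) = (4 + B + I)*(-⅓*4) = (4 + B + I)*(-4/3) = -16/3 - 4*B/3 - 4*I/3)
(((C(-3, 0) - 2*4)*(-1))*(-3))*513 = ((((-16/3 - 4/3*(-3) - 4/3*0) - 2*4)*(-1))*(-3))*513 = ((((-16/3 + 4 + 0) - 8)*(-1))*(-3))*513 = (((-4/3 - 8)*(-1))*(-3))*513 = (-28/3*(-1)*(-3))*513 = ((28/3)*(-3))*513 = -28*513 = -14364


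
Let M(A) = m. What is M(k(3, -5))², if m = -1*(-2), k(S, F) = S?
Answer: 4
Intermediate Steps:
m = 2
M(A) = 2
M(k(3, -5))² = 2² = 4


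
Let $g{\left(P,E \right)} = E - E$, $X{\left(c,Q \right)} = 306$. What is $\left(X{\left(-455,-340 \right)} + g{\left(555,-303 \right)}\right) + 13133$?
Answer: $13439$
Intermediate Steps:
$g{\left(P,E \right)} = 0$
$\left(X{\left(-455,-340 \right)} + g{\left(555,-303 \right)}\right) + 13133 = \left(306 + 0\right) + 13133 = 306 + 13133 = 13439$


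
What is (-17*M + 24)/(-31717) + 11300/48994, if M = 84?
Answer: 213594838/776971349 ≈ 0.27491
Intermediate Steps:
(-17*M + 24)/(-31717) + 11300/48994 = (-17*84 + 24)/(-31717) + 11300/48994 = (-1428 + 24)*(-1/31717) + 11300*(1/48994) = -1404*(-1/31717) + 5650/24497 = 1404/31717 + 5650/24497 = 213594838/776971349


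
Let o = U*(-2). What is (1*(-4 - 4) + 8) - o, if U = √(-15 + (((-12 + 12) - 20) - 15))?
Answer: 10*I*√2 ≈ 14.142*I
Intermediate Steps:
U = 5*I*√2 (U = √(-15 + ((0 - 20) - 15)) = √(-15 + (-20 - 15)) = √(-15 - 35) = √(-50) = 5*I*√2 ≈ 7.0711*I)
o = -10*I*√2 (o = (5*I*√2)*(-2) = -10*I*√2 ≈ -14.142*I)
(1*(-4 - 4) + 8) - o = (1*(-4 - 4) + 8) - (-10)*I*√2 = (1*(-8) + 8) + 10*I*√2 = (-8 + 8) + 10*I*√2 = 0 + 10*I*√2 = 10*I*√2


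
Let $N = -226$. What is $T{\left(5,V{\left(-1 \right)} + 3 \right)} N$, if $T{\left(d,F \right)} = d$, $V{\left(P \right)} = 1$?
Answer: $-1130$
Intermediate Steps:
$T{\left(5,V{\left(-1 \right)} + 3 \right)} N = 5 \left(-226\right) = -1130$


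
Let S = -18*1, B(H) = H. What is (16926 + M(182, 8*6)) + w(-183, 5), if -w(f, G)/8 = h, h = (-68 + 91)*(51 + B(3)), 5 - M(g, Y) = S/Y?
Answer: 55963/8 ≈ 6995.4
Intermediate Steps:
S = -18
M(g, Y) = 5 + 18/Y (M(g, Y) = 5 - (-18)/Y = 5 + 18/Y)
h = 1242 (h = (-68 + 91)*(51 + 3) = 23*54 = 1242)
w(f, G) = -9936 (w(f, G) = -8*1242 = -9936)
(16926 + M(182, 8*6)) + w(-183, 5) = (16926 + (5 + 18/((8*6)))) - 9936 = (16926 + (5 + 18/48)) - 9936 = (16926 + (5 + 18*(1/48))) - 9936 = (16926 + (5 + 3/8)) - 9936 = (16926 + 43/8) - 9936 = 135451/8 - 9936 = 55963/8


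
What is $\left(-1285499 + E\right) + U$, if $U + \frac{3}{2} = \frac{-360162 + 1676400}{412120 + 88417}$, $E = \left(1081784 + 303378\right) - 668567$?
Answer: $- \frac{569513872031}{1001074} \approx -5.689 \cdot 10^{5}$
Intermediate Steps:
$E = 716595$ ($E = 1385162 - 668567 = 716595$)
$U = \frac{1130865}{1001074}$ ($U = - \frac{3}{2} + \frac{-360162 + 1676400}{412120 + 88417} = - \frac{3}{2} + \frac{1316238}{500537} = \frac{1130865}{1001074} \approx 1.1297$)
$\left(-1285499 + E\right) + U = \left(-1285499 + 716595\right) + \frac{1130865}{1001074} = -568904 + \frac{1130865}{1001074} = - \frac{569513872031}{1001074}$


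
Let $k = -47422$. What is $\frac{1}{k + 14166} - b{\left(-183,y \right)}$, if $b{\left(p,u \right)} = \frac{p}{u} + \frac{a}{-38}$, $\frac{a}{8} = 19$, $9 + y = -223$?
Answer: $\frac{387117}{120553} \approx 3.2112$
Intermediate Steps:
$y = -232$ ($y = -9 - 223 = -232$)
$a = 152$ ($a = 8 \cdot 19 = 152$)
$b{\left(p,u \right)} = -4 + \frac{p}{u}$ ($b{\left(p,u \right)} = \frac{p}{u} + \frac{152}{-38} = \frac{p}{u} + 152 \left(- \frac{1}{38}\right) = \frac{p}{u} - 4 = -4 + \frac{p}{u}$)
$\frac{1}{k + 14166} - b{\left(-183,y \right)} = \frac{1}{-47422 + 14166} - \left(-4 - \frac{183}{-232}\right) = \frac{1}{-33256} - \left(-4 - - \frac{183}{232}\right) = - \frac{1}{33256} - \left(-4 + \frac{183}{232}\right) = - \frac{1}{33256} - - \frac{745}{232} = - \frac{1}{33256} + \frac{745}{232} = \frac{387117}{120553}$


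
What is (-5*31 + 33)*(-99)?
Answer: 12078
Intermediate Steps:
(-5*31 + 33)*(-99) = (-155 + 33)*(-99) = -122*(-99) = 12078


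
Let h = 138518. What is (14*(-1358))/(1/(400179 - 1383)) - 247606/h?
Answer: -525115473785771/69259 ≈ -7.5819e+9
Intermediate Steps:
(14*(-1358))/(1/(400179 - 1383)) - 247606/h = (14*(-1358))/(1/(400179 - 1383)) - 247606/138518 = -19012/(1/398796) - 247606*1/138518 = -19012/1/398796 - 123803/69259 = -19012*398796 - 123803/69259 = -7581909552 - 123803/69259 = -525115473785771/69259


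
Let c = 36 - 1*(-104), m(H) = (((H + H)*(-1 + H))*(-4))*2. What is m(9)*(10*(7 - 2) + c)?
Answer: -218880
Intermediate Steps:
m(H) = -16*H*(-1 + H) (m(H) = (((2*H)*(-1 + H))*(-4))*2 = ((2*H*(-1 + H))*(-4))*2 = -8*H*(-1 + H)*2 = -16*H*(-1 + H))
c = 140 (c = 36 + 104 = 140)
m(9)*(10*(7 - 2) + c) = (16*9*(1 - 1*9))*(10*(7 - 2) + 140) = (16*9*(1 - 9))*(10*5 + 140) = (16*9*(-8))*(50 + 140) = -1152*190 = -218880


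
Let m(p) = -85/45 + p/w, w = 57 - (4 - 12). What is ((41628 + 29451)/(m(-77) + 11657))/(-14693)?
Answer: -41581215/100170218071 ≈ -0.00041511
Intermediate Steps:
w = 65 (w = 57 - 1*(-8) = 57 + 8 = 65)
m(p) = -17/9 + p/65 (m(p) = -85/45 + p/65 = -85*1/45 + p*(1/65) = -17/9 + p/65)
((41628 + 29451)/(m(-77) + 11657))/(-14693) = ((41628 + 29451)/((-17/9 + (1/65)*(-77)) + 11657))/(-14693) = (71079/((-17/9 - 77/65) + 11657))*(-1/14693) = (71079/(-1798/585 + 11657))*(-1/14693) = (71079/(6817547/585))*(-1/14693) = (71079*(585/6817547))*(-1/14693) = (41581215/6817547)*(-1/14693) = -41581215/100170218071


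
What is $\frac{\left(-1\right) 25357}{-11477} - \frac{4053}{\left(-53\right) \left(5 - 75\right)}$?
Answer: $\frac{6794027}{6082810} \approx 1.1169$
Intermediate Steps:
$\frac{\left(-1\right) 25357}{-11477} - \frac{4053}{\left(-53\right) \left(5 - 75\right)} = \left(-25357\right) \left(- \frac{1}{11477}\right) - \frac{4053}{\left(-53\right) \left(-70\right)} = \frac{25357}{11477} - \frac{4053}{3710} = \frac{25357}{11477} - \frac{579}{530} = \frac{6794027}{6082810}$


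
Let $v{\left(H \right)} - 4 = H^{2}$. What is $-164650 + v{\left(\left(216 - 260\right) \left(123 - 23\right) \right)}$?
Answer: $19195354$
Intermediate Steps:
$v{\left(H \right)} = 4 + H^{2}$
$-164650 + v{\left(\left(216 - 260\right) \left(123 - 23\right) \right)} = -164650 + \left(4 + \left(\left(216 - 260\right) \left(123 - 23\right)\right)^{2}\right) = -164650 + \left(4 + \left(\left(-44\right) 100\right)^{2}\right) = -164650 + \left(4 + \left(-4400\right)^{2}\right) = -164650 + \left(4 + 19360000\right) = -164650 + 19360004 = 19195354$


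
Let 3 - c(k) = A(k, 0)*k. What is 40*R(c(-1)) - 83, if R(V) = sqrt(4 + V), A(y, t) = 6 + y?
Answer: -83 + 80*sqrt(3) ≈ 55.564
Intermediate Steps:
c(k) = 3 - k*(6 + k) (c(k) = 3 - (6 + k)*k = 3 - k*(6 + k))
40*R(c(-1)) - 83 = 40*sqrt(4 + (3 - 1*(-1)*(6 - 1))) - 83 = 40*sqrt(4 + (3 - 1*(-1)*5)) - 83 = 40*sqrt(4 + (3 + 5)) - 83 = 40*sqrt(4 + 8) - 83 = 40*sqrt(12) - 83 = 40*(2*sqrt(3)) - 83 = 80*sqrt(3) - 83 = -83 + 80*sqrt(3)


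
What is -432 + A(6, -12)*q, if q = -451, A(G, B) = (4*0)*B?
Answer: -432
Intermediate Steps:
A(G, B) = 0 (A(G, B) = 0*B = 0)
-432 + A(6, -12)*q = -432 + 0*(-451) = -432 + 0 = -432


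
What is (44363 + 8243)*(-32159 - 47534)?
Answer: -4192329958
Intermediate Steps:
(44363 + 8243)*(-32159 - 47534) = 52606*(-79693) = -4192329958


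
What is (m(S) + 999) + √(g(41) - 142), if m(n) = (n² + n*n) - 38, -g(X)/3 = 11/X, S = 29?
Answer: 2643 + I*√240055/41 ≈ 2643.0 + 11.95*I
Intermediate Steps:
g(X) = -33/X
m(n) = -38 + 2*n² (m(n) = (n² + n²) - 38 = 2*n² - 38 = -38 + 2*n²)
(m(S) + 999) + √(g(41) - 142) = ((-38 + 2*29²) + 999) + √(-33/41 - 142) = ((-38 + 2*841) + 999) + √(-33*1/41 - 142) = ((-38 + 1682) + 999) + √(-33/41 - 142) = (1644 + 999) + √(-5855/41) = 2643 + I*√240055/41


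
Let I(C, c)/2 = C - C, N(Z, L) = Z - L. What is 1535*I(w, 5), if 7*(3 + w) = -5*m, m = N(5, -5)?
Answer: 0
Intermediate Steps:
m = 10 (m = 5 - 1*(-5) = 5 + 5 = 10)
w = -71/7 (w = -3 + (-5*10)/7 = -3 + (1/7)*(-50) = -3 - 50/7 = -71/7 ≈ -10.143)
I(C, c) = 0 (I(C, c) = 2*(C - C) = 2*0 = 0)
1535*I(w, 5) = 1535*0 = 0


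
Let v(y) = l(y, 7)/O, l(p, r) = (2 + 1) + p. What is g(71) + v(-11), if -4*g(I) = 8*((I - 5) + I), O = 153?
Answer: -41930/153 ≈ -274.05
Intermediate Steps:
l(p, r) = 3 + p
g(I) = 10 - 4*I (g(I) = -2*((I - 5) + I) = -2*((-5 + I) + I) = -2*(-5 + 2*I) = -(-40 + 16*I)/4 = 10 - 4*I)
v(y) = 1/51 + y/153 (v(y) = (3 + y)/153 = (3 + y)*(1/153) = 1/51 + y/153)
g(71) + v(-11) = (10 - 4*71) + (1/51 + (1/153)*(-11)) = (10 - 284) + (1/51 - 11/153) = -274 - 8/153 = -41930/153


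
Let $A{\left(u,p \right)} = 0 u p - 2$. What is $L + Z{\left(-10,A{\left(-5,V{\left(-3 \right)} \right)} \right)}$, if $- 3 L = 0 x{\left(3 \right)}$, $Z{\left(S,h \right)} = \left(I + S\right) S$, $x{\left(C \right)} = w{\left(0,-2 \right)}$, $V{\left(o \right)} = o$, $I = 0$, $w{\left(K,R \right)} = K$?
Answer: $100$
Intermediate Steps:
$A{\left(u,p \right)} = -2$ ($A{\left(u,p \right)} = 0 p - 2 = 0 - 2 = -2$)
$x{\left(C \right)} = 0$
$Z{\left(S,h \right)} = S^{2}$ ($Z{\left(S,h \right)} = \left(0 + S\right) S = S S = S^{2}$)
$L = 0$ ($L = - \frac{0 \cdot 0}{3} = \left(- \frac{1}{3}\right) 0 = 0$)
$L + Z{\left(-10,A{\left(-5,V{\left(-3 \right)} \right)} \right)} = 0 + \left(-10\right)^{2} = 0 + 100 = 100$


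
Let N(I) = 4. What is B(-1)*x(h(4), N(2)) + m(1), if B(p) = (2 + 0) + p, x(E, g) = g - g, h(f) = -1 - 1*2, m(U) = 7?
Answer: 7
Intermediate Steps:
h(f) = -3 (h(f) = -1 - 2 = -3)
x(E, g) = 0
B(p) = 2 + p
B(-1)*x(h(4), N(2)) + m(1) = (2 - 1)*0 + 7 = 1*0 + 7 = 0 + 7 = 7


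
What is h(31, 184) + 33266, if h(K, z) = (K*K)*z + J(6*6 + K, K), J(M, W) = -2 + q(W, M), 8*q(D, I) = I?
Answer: 1680771/8 ≈ 2.1010e+5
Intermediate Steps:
q(D, I) = I/8
J(M, W) = -2 + M/8
h(K, z) = 5/2 + K/8 + z*K² (h(K, z) = (K*K)*z + (-2 + (6*6 + K)/8) = K²*z + (-2 + (36 + K)/8) = z*K² + (-2 + (9/2 + K/8)) = z*K² + (5/2 + K/8) = 5/2 + K/8 + z*K²)
h(31, 184) + 33266 = (5/2 + (⅛)*31 + 184*31²) + 33266 = (5/2 + 31/8 + 184*961) + 33266 = (5/2 + 31/8 + 176824) + 33266 = 1414643/8 + 33266 = 1680771/8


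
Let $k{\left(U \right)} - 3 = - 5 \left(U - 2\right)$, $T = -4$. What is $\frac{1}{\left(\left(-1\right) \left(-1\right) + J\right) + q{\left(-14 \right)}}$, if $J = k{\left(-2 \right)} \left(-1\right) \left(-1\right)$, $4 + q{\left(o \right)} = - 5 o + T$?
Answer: $\frac{1}{86} \approx 0.011628$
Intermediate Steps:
$q{\left(o \right)} = -8 - 5 o$ ($q{\left(o \right)} = -4 - \left(4 + 5 o\right) = -8 - 5 o$)
$k{\left(U \right)} = 13 - 5 U$ ($k{\left(U \right)} = 3 - 5 \left(U - 2\right) = 3 - 5 \left(-2 + U\right) = 3 - \left(-10 + 5 U\right) = 13 - 5 U$)
$J = 23$ ($J = \left(13 - -10\right) \left(-1\right) \left(-1\right) = \left(13 + 10\right) \left(-1\right) \left(-1\right) = 23 \left(-1\right) \left(-1\right) = \left(-23\right) \left(-1\right) = 23$)
$\frac{1}{\left(\left(-1\right) \left(-1\right) + J\right) + q{\left(-14 \right)}} = \frac{1}{\left(\left(-1\right) \left(-1\right) + 23\right) - -62} = \frac{1}{\left(1 + 23\right) + \left(-8 + 70\right)} = \frac{1}{24 + 62} = \frac{1}{86}$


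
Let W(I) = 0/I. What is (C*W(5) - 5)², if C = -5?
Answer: 25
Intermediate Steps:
W(I) = 0
(C*W(5) - 5)² = (-5*0 - 5)² = (0 - 5)² = (-5)² = 25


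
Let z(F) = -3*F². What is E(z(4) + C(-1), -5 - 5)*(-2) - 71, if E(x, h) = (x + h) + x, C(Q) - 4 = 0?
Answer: 125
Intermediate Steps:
C(Q) = 4 (C(Q) = 4 + 0 = 4)
E(x, h) = h + 2*x (E(x, h) = (h + x) + x = h + 2*x)
E(z(4) + C(-1), -5 - 5)*(-2) - 71 = ((-5 - 5) + 2*(-3*4² + 4))*(-2) - 71 = (-10 + 2*(-3*16 + 4))*(-2) - 71 = (-10 + 2*(-48 + 4))*(-2) - 71 = (-10 + 2*(-44))*(-2) - 71 = (-10 - 88)*(-2) - 71 = -98*(-2) - 71 = 196 - 71 = 125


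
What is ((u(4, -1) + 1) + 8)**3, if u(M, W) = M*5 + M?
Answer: 35937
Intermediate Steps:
u(M, W) = 6*M (u(M, W) = 5*M + M = 6*M)
((u(4, -1) + 1) + 8)**3 = ((6*4 + 1) + 8)**3 = ((24 + 1) + 8)**3 = (25 + 8)**3 = 33**3 = 35937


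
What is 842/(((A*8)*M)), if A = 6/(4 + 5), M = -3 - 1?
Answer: -1263/32 ≈ -39.469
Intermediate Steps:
M = -4
A = 2/3 (A = 6/9 = (1/9)*6 = 2/3 ≈ 0.66667)
842/(((A*8)*M)) = 842/((((2/3)*8)*(-4))) = 842/(((16/3)*(-4))) = 842/(-64/3) = 842*(-3/64) = -1263/32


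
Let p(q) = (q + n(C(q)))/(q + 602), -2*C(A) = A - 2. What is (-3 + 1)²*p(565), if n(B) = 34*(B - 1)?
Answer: -36160/1167 ≈ -30.985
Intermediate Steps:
C(A) = 1 - A/2 (C(A) = -(A - 2)/2 = -(-2 + A)/2 = 1 - A/2)
n(B) = -34 + 34*B (n(B) = 34*(-1 + B) = -34 + 34*B)
p(q) = -16*q/(602 + q) (p(q) = (q + (-34 + 34*(1 - q/2)))/(q + 602) = (q + (-34 + (34 - 17*q)))/(602 + q) = (q - 17*q)/(602 + q) = (-16*q)/(602 + q) = -16*q/(602 + q))
(-3 + 1)²*p(565) = (-3 + 1)²*(-16*565/(602 + 565)) = (-2)²*(-16*565/1167) = 4*(-16*565*1/1167) = 4*(-9040/1167) = -36160/1167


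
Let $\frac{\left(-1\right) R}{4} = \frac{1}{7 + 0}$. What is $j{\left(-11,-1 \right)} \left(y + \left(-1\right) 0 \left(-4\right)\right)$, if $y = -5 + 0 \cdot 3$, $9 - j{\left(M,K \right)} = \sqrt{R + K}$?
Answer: $-45 + \frac{5 i \sqrt{77}}{7} \approx -45.0 + 6.2678 i$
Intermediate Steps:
$R = - \frac{4}{7}$ ($R = - \frac{4}{7 + 0} = - \frac{4}{7} \approx -0.57143$)
$j{\left(M,K \right)} = 9 - \sqrt{- \frac{4}{7} + K}$
$y = -5$ ($y = -5 + 0 = -5$)
$j{\left(-11,-1 \right)} \left(y + \left(-1\right) 0 \left(-4\right)\right) = \left(9 - \frac{\sqrt{-28 + 49 \left(-1\right)}}{7}\right) \left(-5 + \left(-1\right) 0 \left(-4\right)\right) = \left(9 - \frac{\sqrt{-28 - 49}}{7}\right) \left(-5 + 0 \left(-4\right)\right) = \left(9 - \frac{\sqrt{-77}}{7}\right) \left(-5 + 0\right) = \left(9 - \frac{i \sqrt{77}}{7}\right) \left(-5\right) = -45 + \frac{5 i \sqrt{77}}{7}$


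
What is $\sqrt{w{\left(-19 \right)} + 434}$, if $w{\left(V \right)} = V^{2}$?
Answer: $\sqrt{795} \approx 28.196$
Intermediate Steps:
$\sqrt{w{\left(-19 \right)} + 434} = \sqrt{\left(-19\right)^{2} + 434} = \sqrt{361 + 434} = \sqrt{795}$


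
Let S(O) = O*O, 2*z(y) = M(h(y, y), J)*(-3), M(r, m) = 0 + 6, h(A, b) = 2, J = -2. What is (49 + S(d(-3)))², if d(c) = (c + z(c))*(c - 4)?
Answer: 50481025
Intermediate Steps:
M(r, m) = 6
z(y) = -9 (z(y) = (6*(-3))/2 = (½)*(-18) = -9)
d(c) = (-9 + c)*(-4 + c) (d(c) = (c - 9)*(c - 4) = (-9 + c)*(-4 + c))
S(O) = O²
(49 + S(d(-3)))² = (49 + (36 + (-3)² - 13*(-3))²)² = (49 + (36 + 9 + 39)²)² = (49 + 84²)² = (49 + 7056)² = 7105² = 50481025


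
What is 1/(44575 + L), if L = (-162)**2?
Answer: 1/70819 ≈ 1.4121e-5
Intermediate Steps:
L = 26244
1/(44575 + L) = 1/(44575 + 26244) = 1/70819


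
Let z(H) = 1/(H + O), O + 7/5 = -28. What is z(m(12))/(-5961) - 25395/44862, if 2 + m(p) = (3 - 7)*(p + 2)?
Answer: -22050886235/38954526978 ≈ -0.56607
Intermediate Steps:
O = -147/5 (O = -7/5 - 28 = -147/5 ≈ -29.400)
m(p) = -10 - 4*p (m(p) = -2 + (3 - 7)*(p + 2) = -2 - 4*(2 + p) = -2 + (-8 - 4*p) = -10 - 4*p)
z(H) = 1/(-147/5 + H) (z(H) = 1/(H - 147/5) = 1/(-147/5 + H))
z(m(12))/(-5961) - 25395/44862 = (5/(-147 + 5*(-10 - 4*12)))/(-5961) - 25395/44862 = (5/(-147 + 5*(-10 - 48)))*(-1/5961) - 25395*1/44862 = (5/(-147 + 5*(-58)))*(-1/5961) - 8465/14954 = (5/(-147 - 290))*(-1/5961) - 8465/14954 = (5/(-437))*(-1/5961) - 8465/14954 = (5*(-1/437))*(-1/5961) - 8465/14954 = -5/437*(-1/5961) - 8465/14954 = 5/2604957 - 8465/14954 = -22050886235/38954526978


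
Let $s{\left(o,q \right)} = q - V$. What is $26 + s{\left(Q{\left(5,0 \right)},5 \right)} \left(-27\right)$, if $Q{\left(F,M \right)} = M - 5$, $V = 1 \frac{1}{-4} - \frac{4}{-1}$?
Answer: $- \frac{31}{4} \approx -7.75$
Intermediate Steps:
$V = \frac{15}{4}$ ($V = 1 \left(- \frac{1}{4}\right) - -4 = - \frac{1}{4} + 4 = \frac{15}{4} \approx 3.75$)
$Q{\left(F,M \right)} = -5 + M$
$s{\left(o,q \right)} = - \frac{15}{4} + q$ ($s{\left(o,q \right)} = q - \frac{15}{4} = - \frac{15}{4} + q$)
$26 + s{\left(Q{\left(5,0 \right)},5 \right)} \left(-27\right) = 26 + \left(- \frac{15}{4} + 5\right) \left(-27\right) = 26 + \frac{5}{4} \left(-27\right) = 26 - \frac{135}{4} = - \frac{31}{4}$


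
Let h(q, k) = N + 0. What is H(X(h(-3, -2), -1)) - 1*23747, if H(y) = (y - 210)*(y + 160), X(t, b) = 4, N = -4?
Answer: -57531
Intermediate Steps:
h(q, k) = -4 (h(q, k) = -4 + 0 = -4)
H(y) = (-210 + y)*(160 + y)
H(X(h(-3, -2), -1)) - 1*23747 = (-33600 + 4**2 - 50*4) - 1*23747 = (-33600 + 16 - 200) - 23747 = -33784 - 23747 = -57531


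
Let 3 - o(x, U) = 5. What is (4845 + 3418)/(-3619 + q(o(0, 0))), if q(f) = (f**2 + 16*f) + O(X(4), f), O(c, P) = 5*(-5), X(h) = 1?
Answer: -8263/3672 ≈ -2.2503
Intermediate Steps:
o(x, U) = -2 (o(x, U) = 3 - 1*5 = 3 - 5 = -2)
O(c, P) = -25
q(f) = -25 + f**2 + 16*f (q(f) = (f**2 + 16*f) - 25 = -25 + f**2 + 16*f)
(4845 + 3418)/(-3619 + q(o(0, 0))) = (4845 + 3418)/(-3619 + (-25 + (-2)**2 + 16*(-2))) = 8263/(-3619 + (-25 + 4 - 32)) = 8263/(-3619 - 53) = 8263/(-3672) = 8263*(-1/3672) = -8263/3672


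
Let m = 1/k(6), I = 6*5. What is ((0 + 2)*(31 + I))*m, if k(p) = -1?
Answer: -122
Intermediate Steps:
I = 30
m = -1 (m = 1/(-1) = -1)
((0 + 2)*(31 + I))*m = ((0 + 2)*(31 + 30))*(-1) = (2*61)*(-1) = 122*(-1) = -122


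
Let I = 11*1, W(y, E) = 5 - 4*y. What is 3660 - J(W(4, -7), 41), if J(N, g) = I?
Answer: 3649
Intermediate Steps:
I = 11
J(N, g) = 11
3660 - J(W(4, -7), 41) = 3660 - 1*11 = 3660 - 11 = 3649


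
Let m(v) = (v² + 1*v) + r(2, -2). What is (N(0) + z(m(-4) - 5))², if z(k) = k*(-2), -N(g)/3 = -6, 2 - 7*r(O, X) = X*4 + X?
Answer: 16/49 ≈ 0.32653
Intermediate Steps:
r(O, X) = 2/7 - 5*X/7 (r(O, X) = 2/7 - (X*4 + X)/7 = 2/7 - (4*X + X)/7 = 2/7 - 5*X/7)
m(v) = 12/7 + v + v² (m(v) = (v² + 1*v) + (2/7 - 5/7*(-2)) = (v² + v) + (2/7 + 10/7) = (v + v²) + 12/7 = 12/7 + v + v²)
N(g) = 18 (N(g) = -3*(-6) = 18)
z(k) = -2*k
(N(0) + z(m(-4) - 5))² = (18 - 2*((12/7 - 4 + (-4)²) - 5))² = (18 - 2*((12/7 - 4 + 16) - 5))² = (18 - 2*(96/7 - 5))² = (18 - 2*61/7)² = (18 - 122/7)² = (4/7)² = 16/49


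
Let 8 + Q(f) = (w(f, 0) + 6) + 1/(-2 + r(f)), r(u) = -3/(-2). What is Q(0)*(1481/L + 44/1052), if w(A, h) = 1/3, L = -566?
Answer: 1405349/148858 ≈ 9.4409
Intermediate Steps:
w(A, h) = ⅓
r(u) = 3/2 (r(u) = -3*(-½) = 3/2)
Q(f) = -11/3 (Q(f) = -8 + ((⅓ + 6) + 1/(-2 + 3/2)) = -8 + (19/3 + 1/(-½)) = -8 + (19/3 - 2) = -8 + 13/3 = -11/3)
Q(0)*(1481/L + 44/1052) = -11*(1481/(-566) + 44/1052)/3 = -11*(1481*(-1/566) + 44*(1/1052))/3 = -11*(-1481/566 + 11/263)/3 = -11/3*(-383277/148858) = 1405349/148858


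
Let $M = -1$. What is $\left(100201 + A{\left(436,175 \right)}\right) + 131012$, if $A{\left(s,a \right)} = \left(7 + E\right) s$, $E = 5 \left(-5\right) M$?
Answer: $245165$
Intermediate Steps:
$E = 25$ ($E = 5 \left(-5\right) \left(-1\right) = \left(-25\right) \left(-1\right) = 25$)
$A{\left(s,a \right)} = 32 s$ ($A{\left(s,a \right)} = \left(7 + 25\right) s = 32 s$)
$\left(100201 + A{\left(436,175 \right)}\right) + 131012 = \left(100201 + 32 \cdot 436\right) + 131012 = \left(100201 + 13952\right) + 131012 = 114153 + 131012 = 245165$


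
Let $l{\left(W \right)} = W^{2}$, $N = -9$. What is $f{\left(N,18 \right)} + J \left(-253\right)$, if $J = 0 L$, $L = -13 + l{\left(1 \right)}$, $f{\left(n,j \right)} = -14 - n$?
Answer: $-5$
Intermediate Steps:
$L = -12$ ($L = -13 + 1^{2} = -13 + 1 = -12$)
$J = 0$ ($J = 0 \left(-12\right) = 0$)
$f{\left(N,18 \right)} + J \left(-253\right) = \left(-14 - -9\right) + 0 \left(-253\right) = \left(-14 + 9\right) + 0 = -5 + 0 = -5$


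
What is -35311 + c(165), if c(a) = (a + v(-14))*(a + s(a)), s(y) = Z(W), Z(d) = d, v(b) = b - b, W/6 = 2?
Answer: -6106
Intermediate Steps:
W = 12 (W = 6*2 = 12)
v(b) = 0
s(y) = 12
c(a) = a*(12 + a) (c(a) = (a + 0)*(a + 12) = a*(12 + a))
-35311 + c(165) = -35311 + 165*(12 + 165) = -35311 + 165*177 = -35311 + 29205 = -6106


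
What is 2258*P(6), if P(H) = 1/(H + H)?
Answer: 1129/6 ≈ 188.17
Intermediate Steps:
P(H) = 1/(2*H)
2258*P(6) = 2258*((½)/6) = 2258*((½)*(⅙)) = 2258*(1/12) = 1129/6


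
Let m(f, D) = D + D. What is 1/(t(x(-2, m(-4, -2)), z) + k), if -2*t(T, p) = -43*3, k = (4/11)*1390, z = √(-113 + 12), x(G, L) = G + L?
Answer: 22/12539 ≈ 0.0017545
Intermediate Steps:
m(f, D) = 2*D
z = I*√101 (z = √(-101) = I*√101 ≈ 10.05*I)
k = 5560/11 (k = (4*(1/11))*1390 = (4/11)*1390 = 5560/11 ≈ 505.45)
t(T, p) = 129/2 (t(T, p) = -(-43)*3/2 = -½*(-129) = 129/2)
1/(t(x(-2, m(-4, -2)), z) + k) = 1/(129/2 + 5560/11) = 1/(12539/22) = 22/12539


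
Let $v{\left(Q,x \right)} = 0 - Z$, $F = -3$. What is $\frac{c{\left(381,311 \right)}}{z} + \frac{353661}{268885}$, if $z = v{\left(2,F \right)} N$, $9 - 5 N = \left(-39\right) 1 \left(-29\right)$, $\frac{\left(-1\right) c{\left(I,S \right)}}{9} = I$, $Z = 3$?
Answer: $- \frac{379956711}{100562990} \approx -3.7783$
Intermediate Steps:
$v{\left(Q,x \right)} = -3$ ($v{\left(Q,x \right)} = 0 - 3 = -3$)
$c{\left(I,S \right)} = - 9 I$
$N = - \frac{1122}{5}$ ($N = \frac{9}{5} - \frac{\left(-39\right) 1 \left(-29\right)}{5} = \frac{9}{5} - \frac{\left(-39\right) \left(-29\right)}{5} = \frac{9}{5} - \frac{1131}{5} = - \frac{1122}{5} \approx -224.4$)
$z = \frac{3366}{5}$ ($z = \left(-3\right) \left(- \frac{1122}{5}\right) = \frac{3366}{5} \approx 673.2$)
$\frac{c{\left(381,311 \right)}}{z} + \frac{353661}{268885} = \frac{\left(-9\right) 381}{\frac{3366}{5}} + \frac{353661}{268885} = \left(-3429\right) \frac{5}{3366} + 353661 \cdot \frac{1}{268885} = - \frac{1905}{374} + \frac{353661}{268885} = - \frac{379956711}{100562990}$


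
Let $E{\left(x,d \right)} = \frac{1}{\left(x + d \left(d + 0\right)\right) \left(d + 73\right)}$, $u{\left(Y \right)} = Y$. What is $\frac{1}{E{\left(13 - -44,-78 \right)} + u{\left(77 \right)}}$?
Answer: $\frac{30705}{2364284} \approx 0.012987$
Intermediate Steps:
$E{\left(x,d \right)} = \frac{1}{\left(73 + d\right) \left(x + d^{2}\right)}$ ($E{\left(x,d \right)} = \frac{1}{\left(x + d d\right) \left(73 + d\right)} = \frac{1}{\left(x + d^{2}\right) \left(73 + d\right)} = \frac{1}{\left(73 + d\right) \left(x + d^{2}\right)}$)
$\frac{1}{E{\left(13 - -44,-78 \right)} + u{\left(77 \right)}} = \frac{1}{\frac{1}{\left(-78\right)^{3} + 73 \left(13 - -44\right) + 73 \left(-78\right)^{2} - 78 \left(13 - -44\right)} + 77} = \frac{1}{\frac{1}{-474552 + 73 \left(13 + 44\right) + 73 \cdot 6084 - 78 \left(13 + 44\right)} + 77} = \frac{1}{\frac{1}{-474552 + 73 \cdot 57 + 444132 - 4446} + 77} = \frac{1}{\frac{1}{-474552 + 4161 + 444132 - 4446} + 77} = \frac{1}{\frac{1}{-30705} + 77} = \frac{1}{- \frac{1}{30705} + 77} = \frac{1}{\frac{2364284}{30705}} = \frac{30705}{2364284}$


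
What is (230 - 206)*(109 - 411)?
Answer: -7248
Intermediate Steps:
(230 - 206)*(109 - 411) = 24*(-302) = -7248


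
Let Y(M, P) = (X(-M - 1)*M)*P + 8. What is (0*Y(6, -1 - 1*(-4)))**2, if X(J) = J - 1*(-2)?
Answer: 0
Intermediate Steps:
X(J) = 2 + J (X(J) = J + 2 = 2 + J)
Y(M, P) = 8 + M*P*(1 - M) (Y(M, P) = ((2 + (-M - 1))*M)*P + 8 = ((2 + (-1 - M))*M)*P + 8 = ((1 - M)*M)*P + 8 = (M*(1 - M))*P + 8 = M*P*(1 - M) + 8 = 8 + M*P*(1 - M))
(0*Y(6, -1 - 1*(-4)))**2 = (0*(8 - 1*6*(-1 - 1*(-4))*(-1 + 6)))**2 = (0*(8 - 1*6*(-1 + 4)*5))**2 = (0*(8 - 1*6*3*5))**2 = (0*(8 - 90))**2 = (0*(-82))**2 = 0**2 = 0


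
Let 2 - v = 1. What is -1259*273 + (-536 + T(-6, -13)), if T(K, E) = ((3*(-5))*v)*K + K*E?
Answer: -344075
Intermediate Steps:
v = 1 (v = 2 - 1*1 = 2 - 1 = 1)
T(K, E) = -15*K + E*K (T(K, E) = ((3*(-5))*1)*K + K*E = (-15*1)*K + E*K = -15*K + E*K)
-1259*273 + (-536 + T(-6, -13)) = -1259*273 + (-536 - 6*(-15 - 13)) = -343707 + (-536 - 6*(-28)) = -343707 + (-536 + 168) = -343707 - 368 = -344075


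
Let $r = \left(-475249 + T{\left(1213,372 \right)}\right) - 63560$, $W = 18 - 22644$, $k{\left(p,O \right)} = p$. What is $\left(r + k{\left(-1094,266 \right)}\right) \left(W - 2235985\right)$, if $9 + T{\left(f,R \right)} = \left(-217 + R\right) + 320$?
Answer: $1218378342007$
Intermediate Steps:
$T{\left(f,R \right)} = 94 + R$ ($T{\left(f,R \right)} = -9 + \left(\left(-217 + R\right) + 320\right) = -9 + \left(103 + R\right) = 94 + R$)
$W = -22626$ ($W = 18 - 22644 = -22626$)
$r = -538343$ ($r = \left(-475249 + \left(94 + 372\right)\right) - 63560 = \left(-475249 + 466\right) - 63560 = -474783 - 63560 = -538343$)
$\left(r + k{\left(-1094,266 \right)}\right) \left(W - 2235985\right) = \left(-538343 - 1094\right) \left(-22626 - 2235985\right) = \left(-539437\right) \left(-2258611\right) = 1218378342007$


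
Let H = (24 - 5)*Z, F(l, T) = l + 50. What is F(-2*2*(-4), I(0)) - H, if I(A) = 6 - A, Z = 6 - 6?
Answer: 66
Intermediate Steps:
Z = 0
F(l, T) = 50 + l
H = 0 (H = (24 - 5)*0 = 19*0 = 0)
F(-2*2*(-4), I(0)) - H = (50 - 2*2*(-4)) - 1*0 = (50 - 4*(-4)) + 0 = (50 + 16) + 0 = 66 + 0 = 66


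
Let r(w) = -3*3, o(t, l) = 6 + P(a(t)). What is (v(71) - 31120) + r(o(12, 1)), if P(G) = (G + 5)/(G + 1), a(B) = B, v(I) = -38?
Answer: -31167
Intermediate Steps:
P(G) = (5 + G)/(1 + G)
o(t, l) = 6 + (5 + t)/(1 + t)
r(w) = -9
(v(71) - 31120) + r(o(12, 1)) = (-38 - 31120) - 9 = -31158 - 9 = -31167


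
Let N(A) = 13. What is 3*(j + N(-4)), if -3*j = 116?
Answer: -77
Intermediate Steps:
j = -116/3 (j = -1/3*116 = -116/3 ≈ -38.667)
3*(j + N(-4)) = 3*(-116/3 + 13) = 3*(-77/3) = -77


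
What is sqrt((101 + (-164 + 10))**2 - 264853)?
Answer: 6*I*sqrt(7279) ≈ 511.9*I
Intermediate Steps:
sqrt((101 + (-164 + 10))**2 - 264853) = sqrt((101 - 154)**2 - 264853) = sqrt((-53)**2 - 264853) = sqrt(2809 - 264853) = sqrt(-262044) = 6*I*sqrt(7279)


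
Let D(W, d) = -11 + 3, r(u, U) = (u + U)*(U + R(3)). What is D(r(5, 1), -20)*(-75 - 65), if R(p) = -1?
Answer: 1120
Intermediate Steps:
r(u, U) = (-1 + U)*(U + u) (r(u, U) = (u + U)*(U - 1) = (U + u)*(-1 + U) = (-1 + U)*(U + u))
D(W, d) = -8
D(r(5, 1), -20)*(-75 - 65) = -8*(-75 - 65) = -8*(-140) = 1120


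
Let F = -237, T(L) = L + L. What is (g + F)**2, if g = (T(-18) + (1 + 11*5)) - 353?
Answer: 324900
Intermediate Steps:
T(L) = 2*L
g = -333 (g = (2*(-18) + (1 + 11*5)) - 353 = (-36 + (1 + 55)) - 353 = (-36 + 56) - 353 = 20 - 353 = -333)
(g + F)**2 = (-333 - 237)**2 = (-570)**2 = 324900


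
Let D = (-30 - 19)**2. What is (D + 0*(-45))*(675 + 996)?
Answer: 4012071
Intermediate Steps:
D = 2401 (D = (-49)**2 = 2401)
(D + 0*(-45))*(675 + 996) = (2401 + 0*(-45))*(675 + 996) = (2401 + 0)*1671 = 2401*1671 = 4012071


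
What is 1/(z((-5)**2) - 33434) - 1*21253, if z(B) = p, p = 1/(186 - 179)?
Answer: -4973988368/234037 ≈ -21253.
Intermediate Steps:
p = 1/7 ≈ 0.14286
z(B) = 1/7
1/(z((-5)**2) - 33434) - 1*21253 = 1/(1/7 - 33434) - 1*21253 = 1/(-234037/7) - 21253 = -7/234037 - 21253 = -4973988368/234037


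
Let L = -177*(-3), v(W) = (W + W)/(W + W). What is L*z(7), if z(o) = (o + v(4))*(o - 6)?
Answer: 4248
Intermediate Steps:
v(W) = 1 (v(W) = (2*W)/((2*W)) = (2*W)*(1/(2*W)) = 1)
L = 531
z(o) = (1 + o)*(-6 + o) (z(o) = (o + 1)*(o - 6) = (1 + o)*(-6 + o))
L*z(7) = 531*(-6 + 7² - 5*7) = 531*(-6 + 49 - 35) = 531*8 = 4248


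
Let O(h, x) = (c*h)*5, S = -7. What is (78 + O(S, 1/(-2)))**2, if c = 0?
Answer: 6084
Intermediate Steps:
O(h, x) = 0 (O(h, x) = (0*h)*5 = 0*5 = 0)
(78 + O(S, 1/(-2)))**2 = (78 + 0)**2 = 78**2 = 6084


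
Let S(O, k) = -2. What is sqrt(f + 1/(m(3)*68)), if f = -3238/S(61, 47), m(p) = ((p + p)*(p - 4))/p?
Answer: sqrt(7486222)/68 ≈ 40.237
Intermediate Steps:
m(p) = -8 + 2*p (m(p) = ((2*p)*(-4 + p))/p = (2*p*(-4 + p))/p = -8 + 2*p)
f = 1619 (f = -3238/(-2) = -3238*(-1/2) = 1619)
sqrt(f + 1/(m(3)*68)) = sqrt(1619 + 1/((-8 + 2*3)*68)) = sqrt(1619 + 1/((-8 + 6)*68)) = sqrt(1619 + 1/(-2*68)) = sqrt(1619 + 1/(-136)) = sqrt(1619 - 1/136) = sqrt(220183/136) = sqrt(7486222)/68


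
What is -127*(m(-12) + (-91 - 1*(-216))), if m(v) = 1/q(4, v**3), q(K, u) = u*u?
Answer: -47402496127/2985984 ≈ -15875.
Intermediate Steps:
q(K, u) = u**2
m(v) = v**(-6) (m(v) = 1/((v**3)**2) = 1/(v**6) = v**(-6))
-127*(m(-12) + (-91 - 1*(-216))) = -127*((-12)**(-6) + (-91 - 1*(-216))) = -127*(1/2985984 + (-91 + 216)) = -127*(1/2985984 + 125) = -127*373248001/2985984 = -47402496127/2985984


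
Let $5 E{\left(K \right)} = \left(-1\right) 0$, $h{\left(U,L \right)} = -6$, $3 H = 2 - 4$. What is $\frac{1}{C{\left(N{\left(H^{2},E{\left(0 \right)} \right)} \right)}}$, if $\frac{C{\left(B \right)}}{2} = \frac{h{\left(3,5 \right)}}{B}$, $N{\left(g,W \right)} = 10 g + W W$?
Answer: $- \frac{10}{27} \approx -0.37037$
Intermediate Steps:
$H = - \frac{2}{3}$ ($H = \frac{2 - 4}{3} = \frac{1}{3} \left(-2\right) = - \frac{2}{3} \approx -0.66667$)
$E{\left(K \right)} = 0$ ($E{\left(K \right)} = \frac{\left(-1\right) 0}{5} = \frac{1}{5} \cdot 0 = 0$)
$N{\left(g,W \right)} = W^{2} + 10 g$ ($N{\left(g,W \right)} = 10 g + W^{2} = W^{2} + 10 g$)
$C{\left(B \right)} = - \frac{12}{B}$ ($C{\left(B \right)} = 2 \left(- \frac{6}{B}\right) = - \frac{12}{B}$)
$\frac{1}{C{\left(N{\left(H^{2},E{\left(0 \right)} \right)} \right)}} = \frac{1}{\left(-12\right) \frac{1}{0^{2} + 10 \left(- \frac{2}{3}\right)^{2}}} = \frac{1}{\left(-12\right) \frac{1}{0 + 10 \cdot \frac{4}{9}}} = \frac{1}{\left(-12\right) \frac{1}{0 + \frac{40}{9}}} = \frac{1}{\left(-12\right) \frac{1}{\frac{40}{9}}} = \frac{1}{\left(-12\right) \frac{9}{40}} = \frac{1}{- \frac{27}{10}} = - \frac{10}{27}$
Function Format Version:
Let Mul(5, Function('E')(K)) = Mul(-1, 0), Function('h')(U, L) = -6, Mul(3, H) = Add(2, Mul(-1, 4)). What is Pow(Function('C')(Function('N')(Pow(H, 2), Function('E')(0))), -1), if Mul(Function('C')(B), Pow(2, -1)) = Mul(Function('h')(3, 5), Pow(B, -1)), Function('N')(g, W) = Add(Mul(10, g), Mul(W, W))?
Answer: Rational(-10, 27) ≈ -0.37037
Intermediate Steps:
H = Rational(-2, 3) (H = Mul(Rational(1, 3), Add(2, Mul(-1, 4))) = Mul(Rational(1, 3), Add(2, -4)) = Mul(Rational(1, 3), -2) = Rational(-2, 3) ≈ -0.66667)
Function('E')(K) = 0 (Function('E')(K) = Mul(Rational(1, 5), Mul(-1, 0)) = Mul(Rational(1, 5), 0) = 0)
Function('N')(g, W) = Add(Pow(W, 2), Mul(10, g)) (Function('N')(g, W) = Add(Mul(10, g), Pow(W, 2)) = Add(Pow(W, 2), Mul(10, g)))
Function('C')(B) = Mul(-12, Pow(B, -1)) (Function('C')(B) = Mul(2, Mul(-6, Pow(B, -1))) = Mul(-12, Pow(B, -1)))
Pow(Function('C')(Function('N')(Pow(H, 2), Function('E')(0))), -1) = Pow(Mul(-12, Pow(Add(Pow(0, 2), Mul(10, Pow(Rational(-2, 3), 2))), -1)), -1) = Pow(Mul(-12, Pow(Add(0, Mul(10, Rational(4, 9))), -1)), -1) = Pow(Mul(-12, Pow(Add(0, Rational(40, 9)), -1)), -1) = Pow(Mul(-12, Pow(Rational(40, 9), -1)), -1) = Pow(Mul(-12, Rational(9, 40)), -1) = Pow(Rational(-27, 10), -1) = Rational(-10, 27)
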